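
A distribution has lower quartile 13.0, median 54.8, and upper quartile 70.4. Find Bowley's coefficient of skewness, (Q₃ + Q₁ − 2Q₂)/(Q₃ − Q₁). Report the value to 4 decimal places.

numerator: Q₃ + Q₁ − 2Q₂ = 70.4 + 13.0 − 2×54.8 = -26.2000
denominator: Q₃ − Q₁ = 70.4 − 13.0 = 57.4000
Bowley skewness = -26.2000 / 57.4000 ≈ -0.4564

-0.4564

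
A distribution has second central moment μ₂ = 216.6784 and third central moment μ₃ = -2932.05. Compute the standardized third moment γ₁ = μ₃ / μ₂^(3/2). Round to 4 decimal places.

σ = √μ₂ = √216.6784 = 14.72000
σ³ = μ₂^(3/2) = 3189.50605
γ₁ = μ₃/σ³ = -2932.05 / 3189.50605 ≈ -0.9193

-0.9193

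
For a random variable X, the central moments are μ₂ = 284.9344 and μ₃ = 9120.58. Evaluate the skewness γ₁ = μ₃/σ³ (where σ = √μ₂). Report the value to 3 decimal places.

σ = √μ₂ = √284.9344 = 16.88000
σ³ = μ₂^(3/2) = 4809.69267
γ₁ = μ₃/σ³ = 9120.58 / 4809.69267 ≈ 1.896

1.896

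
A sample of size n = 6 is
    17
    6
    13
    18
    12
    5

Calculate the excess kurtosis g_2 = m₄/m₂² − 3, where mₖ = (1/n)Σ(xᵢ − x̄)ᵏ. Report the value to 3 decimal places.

x̄ = 11.8333
Σ(xᵢ − x̄)² = 146.8333 ⇒ m₂ = 24.47222
Σ(xᵢ − x̄)⁴ = 5498.8194 ⇒ m₄ = 916.46991
m₂² = 598.88966
g_2 = m₄/m₂² − 3 = 1.53028 − 3 ≈ -1.470

-1.470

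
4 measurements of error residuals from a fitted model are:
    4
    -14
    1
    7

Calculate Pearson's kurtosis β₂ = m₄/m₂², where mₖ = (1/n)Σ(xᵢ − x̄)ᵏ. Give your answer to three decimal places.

2.161

x̄ = -0.5000
Σ(xᵢ − x̄)² = 261.0000 ⇒ m₂ = 65.25000
Σ(xᵢ − x̄)⁴ = 36794.2500 ⇒ m₄ = 9198.56250
m₂² = 4257.56250
β₂ = m₄/m₂² = 9198.56250 / 4257.56250 ≈ 2.161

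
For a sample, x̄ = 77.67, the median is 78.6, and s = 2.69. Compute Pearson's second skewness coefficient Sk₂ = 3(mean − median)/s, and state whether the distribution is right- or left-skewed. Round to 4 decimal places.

-1.0372, left-skewed

Sk₂ = 3(77.67 − 78.6) / 2.69 = 3 × -0.9300 / 2.69
    = -2.7900 / 2.69 ≈ -1.0372
Sk₂ < 0 ⇒ mean < median ⇒ left-skewed (negative skew).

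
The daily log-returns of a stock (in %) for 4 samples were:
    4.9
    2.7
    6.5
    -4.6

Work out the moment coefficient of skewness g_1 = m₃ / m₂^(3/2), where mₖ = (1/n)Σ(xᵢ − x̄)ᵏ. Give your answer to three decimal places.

x̄ = (4.9 + 2.7 + 6.5 - 4.6) / 4 = 2.3750
deviations (xᵢ − x̄): 2.5250, 0.3250, 4.1250, -6.9750
Σ(xᵢ − x̄)² = 72.1475 ⇒ m₂ = 72.1475/4 = 18.03687
Σ(xᵢ − x̄)³ = -253.0159 ⇒ m₃ = -253.0159/4 = -63.25397
m₂^(3/2) = 18.03687^(1.5) = 76.60232
g_1 = m₃ / m₂^(3/2) = -63.25397 / 76.60232 ≈ -0.826

-0.826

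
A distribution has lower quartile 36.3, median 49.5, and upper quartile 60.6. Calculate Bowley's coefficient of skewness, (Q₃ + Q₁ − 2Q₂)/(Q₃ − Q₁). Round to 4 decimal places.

numerator: Q₃ + Q₁ − 2Q₂ = 60.6 + 36.3 − 2×49.5 = -2.1000
denominator: Q₃ − Q₁ = 60.6 − 36.3 = 24.3000
Bowley skewness = -2.1000 / 24.3000 ≈ -0.0864

-0.0864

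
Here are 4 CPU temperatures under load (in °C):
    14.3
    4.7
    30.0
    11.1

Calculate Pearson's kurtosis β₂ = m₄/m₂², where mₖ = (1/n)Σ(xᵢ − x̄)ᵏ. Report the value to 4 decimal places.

2.0585

x̄ = 15.0250
Σ(xᵢ − x̄)² = 346.7875 ⇒ m₂ = 86.69688
Σ(xᵢ − x̄)⁴ = 61890.7117 ⇒ m₄ = 15472.67791
m₂² = 7516.34813
β₂ = m₄/m₂² = 15472.67791 / 7516.34813 ≈ 2.0585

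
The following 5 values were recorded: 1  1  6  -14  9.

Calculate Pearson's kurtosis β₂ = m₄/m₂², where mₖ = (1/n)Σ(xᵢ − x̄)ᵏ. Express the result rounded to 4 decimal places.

2.6131

x̄ = 0.6000
Σ(xᵢ − x̄)² = 313.2000 ⇒ m₂ = 62.64000
Σ(xᵢ − x̄)⁴ = 51266.2560 ⇒ m₄ = 10253.25120
m₂² = 3923.76960
β₂ = m₄/m₂² = 10253.25120 / 3923.76960 ≈ 2.6131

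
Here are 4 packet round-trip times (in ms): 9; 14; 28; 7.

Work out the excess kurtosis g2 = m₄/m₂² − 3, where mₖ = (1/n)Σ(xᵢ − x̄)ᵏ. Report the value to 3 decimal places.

-0.938

x̄ = 14.5000
Σ(xᵢ − x̄)² = 269.0000 ⇒ m₂ = 67.25000
Σ(xᵢ − x̄)⁴ = 37294.2500 ⇒ m₄ = 9323.56250
m₂² = 4522.56250
g2 = m₄/m₂² − 3 = 2.06157 − 3 ≈ -0.938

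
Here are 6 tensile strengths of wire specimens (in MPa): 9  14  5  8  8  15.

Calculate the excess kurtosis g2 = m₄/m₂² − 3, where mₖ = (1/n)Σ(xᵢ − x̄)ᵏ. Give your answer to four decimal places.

-1.3041

x̄ = 9.8333
Σ(xᵢ − x̄)² = 74.8333 ⇒ m₂ = 12.47222
Σ(xᵢ − x̄)⁴ = 1582.8194 ⇒ m₄ = 263.80324
m₂² = 155.55633
g2 = m₄/m₂² − 3 = 1.69587 − 3 ≈ -1.3041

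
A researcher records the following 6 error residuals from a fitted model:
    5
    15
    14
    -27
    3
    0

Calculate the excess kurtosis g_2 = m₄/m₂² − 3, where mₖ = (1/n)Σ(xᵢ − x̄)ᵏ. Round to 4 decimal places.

x̄ = 1.6667
Σ(xᵢ − x̄)² = 1167.3333 ⇒ m₂ = 194.55556
Σ(xᵢ − x̄)⁴ = 730195.7778 ⇒ m₄ = 121699.29630
m₂² = 37851.86420
g_2 = m₄/m₂² − 3 = 3.21515 − 3 ≈ 0.2151

0.2151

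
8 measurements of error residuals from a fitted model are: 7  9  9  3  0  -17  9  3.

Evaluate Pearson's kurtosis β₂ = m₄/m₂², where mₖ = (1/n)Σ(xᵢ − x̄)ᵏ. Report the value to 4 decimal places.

x̄ = 2.8750
Σ(xᵢ − x̄)² = 532.8750 ⇒ m₂ = 66.60938
Σ(xᵢ − x̄)⁴ = 160617.4629 ⇒ m₄ = 20077.18286
m₂² = 4436.80884
β₂ = m₄/m₂² = 20077.18286 / 4436.80884 ≈ 4.5251

4.5251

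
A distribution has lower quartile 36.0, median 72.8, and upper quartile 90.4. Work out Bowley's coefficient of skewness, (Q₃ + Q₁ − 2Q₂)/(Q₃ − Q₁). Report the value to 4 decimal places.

-0.3529

numerator: Q₃ + Q₁ − 2Q₂ = 90.4 + 36.0 − 2×72.8 = -19.2000
denominator: Q₃ − Q₁ = 90.4 − 36.0 = 54.4000
Bowley skewness = -19.2000 / 54.4000 ≈ -0.3529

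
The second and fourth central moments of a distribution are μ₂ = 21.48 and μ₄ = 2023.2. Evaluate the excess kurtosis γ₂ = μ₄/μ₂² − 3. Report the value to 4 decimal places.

μ₂² = 21.48² = 461.39040
μ₄/μ₂² = 2023.2 / 461.39040 = 4.38501
γ₂ = 4.38501 − 3 ≈ 1.3850

1.3850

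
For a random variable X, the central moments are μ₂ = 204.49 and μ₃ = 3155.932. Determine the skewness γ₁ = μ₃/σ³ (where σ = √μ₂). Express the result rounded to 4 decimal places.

1.0792

σ = √μ₂ = √204.49 = 14.30000
σ³ = μ₂^(3/2) = 2924.20700
γ₁ = μ₃/σ³ = 3155.932 / 2924.20700 ≈ 1.0792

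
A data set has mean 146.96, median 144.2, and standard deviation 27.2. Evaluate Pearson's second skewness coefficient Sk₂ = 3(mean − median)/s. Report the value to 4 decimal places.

0.3044

Sk₂ = 3(146.96 − 144.2) / 27.2 = 3 × 2.7600 / 27.2
    = 8.2800 / 27.2 ≈ 0.3044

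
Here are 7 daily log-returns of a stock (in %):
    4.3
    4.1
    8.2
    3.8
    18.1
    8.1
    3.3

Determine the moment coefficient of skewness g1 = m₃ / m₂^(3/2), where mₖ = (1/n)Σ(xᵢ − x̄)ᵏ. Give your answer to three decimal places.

1.467

x̄ = (4.3 + 4.1 + 8.2 + 3.8 + 18.1 + 8.1 + 3.3) / 7 = 7.1286
deviations (xᵢ − x̄): -2.8286, -3.0286, 1.0714, -3.3286, 10.9714, 0.9714, -3.8286
Σ(xᵢ − x̄)² = 165.3743 ⇒ m₂ = 165.3743/7 = 23.62490
Σ(xᵢ − x̄)³ = 1179.3949 ⇒ m₃ = 1179.3949/7 = 168.48499
m₂^(3/2) = 23.62490^(1.5) = 114.82988
g1 = m₃ / m₂^(3/2) = 168.48499 / 114.82988 ≈ 1.467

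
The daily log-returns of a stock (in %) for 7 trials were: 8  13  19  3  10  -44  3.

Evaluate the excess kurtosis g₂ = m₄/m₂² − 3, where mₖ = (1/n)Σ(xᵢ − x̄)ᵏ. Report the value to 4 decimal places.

1.5417

x̄ = 1.7143
Σ(xᵢ − x̄)² = 2627.4286 ⇒ m₂ = 375.34694
Σ(xᵢ − x̄)⁴ = 4479028.1866 ⇒ m₄ = 639861.16951
m₂² = 140885.32445
g₂ = m₄/m₂² − 3 = 4.54172 − 3 ≈ 1.5417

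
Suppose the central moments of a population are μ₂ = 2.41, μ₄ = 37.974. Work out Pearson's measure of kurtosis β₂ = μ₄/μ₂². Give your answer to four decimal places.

6.5381

μ₂² = 2.41² = 5.80810
μ₄/μ₂² = 37.974 / 5.80810 = 6.53811
β₂ ≈ 6.5381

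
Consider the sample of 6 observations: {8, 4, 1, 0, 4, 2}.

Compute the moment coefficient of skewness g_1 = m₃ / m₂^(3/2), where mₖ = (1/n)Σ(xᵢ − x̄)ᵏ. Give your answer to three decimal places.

0.662

x̄ = (8 + 4 + 1 + 0 + 4 + 2) / 6 = 3.1667
deviations (xᵢ − x̄): 4.8333, 0.8333, -2.1667, -3.1667, 0.8333, -1.1667
Σ(xᵢ − x̄)² = 40.8333 ⇒ m₂ = 40.8333/6 = 6.80556
Σ(xᵢ − x̄)³ = 70.5556 ⇒ m₃ = 70.5556/6 = 11.75926
m₂^(3/2) = 6.80556^(1.5) = 17.75397
g_1 = m₃ / m₂^(3/2) = 11.75926 / 17.75397 ≈ 0.662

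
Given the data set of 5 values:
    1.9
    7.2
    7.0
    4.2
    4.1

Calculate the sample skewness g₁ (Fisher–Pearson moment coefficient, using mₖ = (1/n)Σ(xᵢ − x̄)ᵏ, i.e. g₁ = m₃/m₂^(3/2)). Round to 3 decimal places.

-0.133

x̄ = (1.9 + 7.2 + 7.0 + 4.2 + 4.1) / 5 = 4.8800
deviations (xᵢ − x̄): -2.9800, 2.3200, 2.1200, -0.6800, -0.7800
Σ(xᵢ − x̄)² = 19.8280 ⇒ m₂ = 19.8280/5 = 3.96560
Σ(xᵢ − x̄)³ = -5.2373 ⇒ m₃ = -5.2373/5 = -1.04746
m₂^(3/2) = 3.96560^(1.5) = 7.89702
g₁ = m₃ / m₂^(3/2) = -1.04746 / 7.89702 ≈ -0.133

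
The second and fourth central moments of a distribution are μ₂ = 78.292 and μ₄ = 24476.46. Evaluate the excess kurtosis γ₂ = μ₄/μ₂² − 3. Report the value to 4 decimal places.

0.9931

μ₂² = 78.292² = 6129.63726
μ₄/μ₂² = 24476.46 / 6129.63726 = 3.99313
γ₂ = 3.99313 − 3 ≈ 0.9931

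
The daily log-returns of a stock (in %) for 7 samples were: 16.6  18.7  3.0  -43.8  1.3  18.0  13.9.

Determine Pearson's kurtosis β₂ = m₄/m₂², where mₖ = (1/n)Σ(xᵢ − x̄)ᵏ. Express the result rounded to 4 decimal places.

x̄ = 3.9571
Σ(xᵢ − x̄)² = 2961.9771 ⇒ m₂ = 423.13959
Σ(xᵢ − x̄)⁴ = 5323300.2257 ⇒ m₄ = 760471.46082
m₂² = 179047.11418
β₂ = m₄/m₂² = 760471.46082 / 179047.11418 ≈ 4.2473

4.2473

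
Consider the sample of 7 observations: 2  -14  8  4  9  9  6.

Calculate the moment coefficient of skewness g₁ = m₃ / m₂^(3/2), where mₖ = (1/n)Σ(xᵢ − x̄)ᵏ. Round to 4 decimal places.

x̄ = (2 - 14 + 8 + 4 + 9 + 9 + 6) / 7 = 3.4286
deviations (xᵢ − x̄): -1.4286, -17.4286, 4.5714, 0.5714, 5.5714, 5.5714, 2.5714
Σ(xᵢ − x̄)² = 395.7143 ⇒ m₂ = 395.7143/7 = 56.53061
Σ(xᵢ − x̄)³ = -4838.3265 ⇒ m₃ = -4838.3265/7 = -691.18950
m₂^(3/2) = 56.53061^(1.5) = 425.03582
g₁ = m₃ / m₂^(3/2) = -691.18950 / 425.03582 ≈ -1.6262

-1.6262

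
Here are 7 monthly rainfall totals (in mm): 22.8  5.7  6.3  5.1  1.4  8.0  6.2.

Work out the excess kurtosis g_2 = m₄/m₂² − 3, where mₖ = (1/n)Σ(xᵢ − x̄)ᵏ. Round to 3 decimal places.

1.462

x̄ = 7.9286
Σ(xᵢ − x̄)² = 282.3943 ⇒ m₂ = 40.34204
Σ(xᵢ − x̄)⁴ = 50832.7724 ⇒ m₄ = 7261.82462
m₂² = 1627.48026
g_2 = m₄/m₂² − 3 = 4.46200 − 3 ≈ 1.462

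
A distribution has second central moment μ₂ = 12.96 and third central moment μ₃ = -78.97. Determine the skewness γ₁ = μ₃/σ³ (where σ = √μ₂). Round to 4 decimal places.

σ = √μ₂ = √12.96 = 3.60000
σ³ = μ₂^(3/2) = 46.65600
γ₁ = μ₃/σ³ = -78.97 / 46.65600 ≈ -1.6926

-1.6926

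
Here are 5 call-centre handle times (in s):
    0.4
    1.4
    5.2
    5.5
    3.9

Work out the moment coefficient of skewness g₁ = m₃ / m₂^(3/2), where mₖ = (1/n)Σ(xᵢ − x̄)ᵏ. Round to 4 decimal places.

x̄ = (0.4 + 1.4 + 5.2 + 5.5 + 3.9) / 5 = 3.2800
deviations (xᵢ − x̄): -2.8800, -1.8800, 1.9200, 2.2200, 0.6200
Σ(xᵢ − x̄)² = 20.8280 ⇒ m₂ = 20.8280/5 = 4.16560
Σ(xᵢ − x̄)³ = -12.2753 ⇒ m₃ = -12.2753/5 = -2.45506
m₂^(3/2) = 4.16560^(1.5) = 8.50191
g₁ = m₃ / m₂^(3/2) = -2.45506 / 8.50191 ≈ -0.2888

-0.2888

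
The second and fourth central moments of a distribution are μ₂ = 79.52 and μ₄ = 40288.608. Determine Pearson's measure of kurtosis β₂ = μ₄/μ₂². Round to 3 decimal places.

6.371

μ₂² = 79.52² = 6323.43040
μ₄/μ₂² = 40288.608 / 6323.43040 = 6.37132
β₂ ≈ 6.371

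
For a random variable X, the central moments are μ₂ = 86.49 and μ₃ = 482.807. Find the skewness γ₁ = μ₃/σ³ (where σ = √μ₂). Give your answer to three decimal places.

σ = √μ₂ = √86.49 = 9.30000
σ³ = μ₂^(3/2) = 804.35700
γ₁ = μ₃/σ³ = 482.807 / 804.35700 ≈ 0.600

0.600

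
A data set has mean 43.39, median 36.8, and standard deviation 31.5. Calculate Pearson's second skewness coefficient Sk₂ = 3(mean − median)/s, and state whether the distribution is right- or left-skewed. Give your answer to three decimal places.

Sk₂ = 3(43.39 − 36.8) / 31.5 = 3 × 6.5900 / 31.5
    = 19.7700 / 31.5 ≈ 0.628
Sk₂ > 0 ⇒ mean > median ⇒ right-skewed (positive skew).

0.628, right-skewed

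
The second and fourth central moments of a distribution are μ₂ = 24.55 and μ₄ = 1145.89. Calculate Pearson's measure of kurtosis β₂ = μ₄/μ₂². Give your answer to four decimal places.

μ₂² = 24.55² = 602.70250
μ₄/μ₂² = 1145.89 / 602.70250 = 1.90125
β₂ ≈ 1.9013

1.9013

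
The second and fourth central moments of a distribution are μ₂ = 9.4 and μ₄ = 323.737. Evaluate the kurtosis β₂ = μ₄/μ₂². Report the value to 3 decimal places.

3.664

μ₂² = 9.4² = 88.36000
μ₄/μ₂² = 323.737 / 88.36000 = 3.66384
β₂ ≈ 3.664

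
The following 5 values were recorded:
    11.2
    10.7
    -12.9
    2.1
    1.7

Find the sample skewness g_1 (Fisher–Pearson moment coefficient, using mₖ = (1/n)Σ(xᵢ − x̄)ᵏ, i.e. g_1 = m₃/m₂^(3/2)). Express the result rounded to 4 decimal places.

x̄ = (11.2 + 10.7 - 12.9 + 2.1 + 1.7) / 5 = 2.5600
deviations (xᵢ − x̄): 8.6400, 8.1400, -15.4600, -0.4600, -0.8600
Σ(xᵢ − x̄)² = 380.8720 ⇒ m₂ = 380.8720/5 = 76.17440
Σ(xᵢ − x̄)³ = -2511.5270 ⇒ m₃ = -2511.5270/5 = -502.30541
m₂^(3/2) = 76.17440^(1.5) = 664.83452
g_1 = m₃ / m₂^(3/2) = -502.30541 / 664.83452 ≈ -0.7555

-0.7555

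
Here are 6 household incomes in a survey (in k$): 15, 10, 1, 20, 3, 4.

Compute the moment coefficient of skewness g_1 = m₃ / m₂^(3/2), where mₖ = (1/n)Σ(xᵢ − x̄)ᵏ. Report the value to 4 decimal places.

x̄ = (15 + 10 + 1 + 20 + 3 + 4) / 6 = 8.8333
deviations (xᵢ − x̄): 6.1667, 1.1667, -7.8333, 11.1667, -5.8333, -4.8333
Σ(xᵢ − x̄)² = 282.8333 ⇒ m₂ = 282.8333/6 = 47.13889
Σ(xᵢ − x̄)³ = 836.4444 ⇒ m₃ = 836.4444/6 = 139.40741
m₂^(3/2) = 47.13889^(1.5) = 323.64508
g_1 = m₃ / m₂^(3/2) = 139.40741 / 323.64508 ≈ 0.4307

0.4307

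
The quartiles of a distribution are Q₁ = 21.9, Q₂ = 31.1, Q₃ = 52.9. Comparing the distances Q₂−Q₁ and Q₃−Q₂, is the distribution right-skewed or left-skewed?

Q₂ − Q₁ = 9.2;  Q₃ − Q₂ = 21.8
Q₃ − Q₂ > Q₂ − Q₁ ⇒ the upper half is more spread out ⇒ right-skewed.

right-skewed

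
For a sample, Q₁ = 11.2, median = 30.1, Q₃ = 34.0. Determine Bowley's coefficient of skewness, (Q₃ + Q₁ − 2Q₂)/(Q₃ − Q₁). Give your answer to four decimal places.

-0.6579

numerator: Q₃ + Q₁ − 2Q₂ = 34.0 + 11.2 − 2×30.1 = -15.0000
denominator: Q₃ − Q₁ = 34.0 − 11.2 = 22.8000
Bowley skewness = -15.0000 / 22.8000 ≈ -0.6579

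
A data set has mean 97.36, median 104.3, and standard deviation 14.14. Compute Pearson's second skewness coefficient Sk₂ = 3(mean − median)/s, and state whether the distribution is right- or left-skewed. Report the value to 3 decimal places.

Sk₂ = 3(97.36 − 104.3) / 14.14 = 3 × -6.9400 / 14.14
    = -20.8200 / 14.14 ≈ -1.472
Sk₂ < 0 ⇒ mean < median ⇒ left-skewed (negative skew).

-1.472, left-skewed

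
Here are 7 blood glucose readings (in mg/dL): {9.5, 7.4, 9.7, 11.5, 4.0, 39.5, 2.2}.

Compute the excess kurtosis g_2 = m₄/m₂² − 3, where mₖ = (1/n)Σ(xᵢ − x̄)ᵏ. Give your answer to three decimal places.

1.568

x̄ = 11.9714
Σ(xᵢ − x̄)² = 949.2343 ⇒ m₂ = 135.60490
Σ(xᵢ − x̄)⁴ = 587949.6401 ⇒ m₄ = 83992.80573
m₂² = 18388.68835
g_2 = m₄/m₂² − 3 = 4.56763 − 3 ≈ 1.568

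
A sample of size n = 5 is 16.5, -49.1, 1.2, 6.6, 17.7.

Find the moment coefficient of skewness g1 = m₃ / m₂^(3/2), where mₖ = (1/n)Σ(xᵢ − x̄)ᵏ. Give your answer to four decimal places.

x̄ = (16.5 - 49.1 + 1.2 + 6.6 + 17.7) / 5 = -1.4200
deviations (xᵢ − x̄): 17.9200, -47.6800, 2.6200, 8.0200, 19.1200
Σ(xᵢ − x̄)² = 3031.2680 ⇒ m₂ = 3031.2680/5 = 606.25360
Σ(xᵢ − x̄)³ = -95116.6709 ⇒ m₃ = -95116.6709/5 = -19023.33418
m₂^(3/2) = 606.25360^(1.5) = 14927.30807
g1 = m₃ / m₂^(3/2) = -19023.33418 / 14927.30807 ≈ -1.2744

-1.2744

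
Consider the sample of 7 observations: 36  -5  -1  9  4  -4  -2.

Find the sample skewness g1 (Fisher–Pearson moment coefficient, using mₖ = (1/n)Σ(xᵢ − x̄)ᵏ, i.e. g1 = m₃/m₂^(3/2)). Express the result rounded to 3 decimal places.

1.599

x̄ = (36 - 5 - 1 + 9 + 4 - 4 - 2) / 7 = 5.2857
deviations (xᵢ − x̄): 30.7143, -10.2857, -6.2857, 3.7143, -1.2857, -9.2857, -7.2857
Σ(xᵢ − x̄)² = 1243.4286 ⇒ m₂ = 1243.4286/7 = 177.63265
Σ(xᵢ − x̄)³ = 26500.0408 ⇒ m₃ = 26500.0408/7 = 3785.72012
m₂^(3/2) = 177.63265^(1.5) = 2367.46847
g1 = m₃ / m₂^(3/2) = 3785.72012 / 2367.46847 ≈ 1.599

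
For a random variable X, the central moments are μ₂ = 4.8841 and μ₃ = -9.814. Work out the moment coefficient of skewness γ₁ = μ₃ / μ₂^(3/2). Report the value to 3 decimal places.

σ = √μ₂ = √4.8841 = 2.21000
σ³ = μ₂^(3/2) = 10.79386
γ₁ = μ₃/σ³ = -9.814 / 10.79386 ≈ -0.909

-0.909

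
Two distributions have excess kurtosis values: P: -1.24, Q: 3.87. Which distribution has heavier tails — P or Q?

Q

Higher excess kurtosis ⇒ heavier tails relative to the normal distribution.
-1.24 vs 3.87: the larger is 3.87, so Q has heavier tails. (Q is leptokurtic — heavier-than-normal tails; the other is platykurtic.)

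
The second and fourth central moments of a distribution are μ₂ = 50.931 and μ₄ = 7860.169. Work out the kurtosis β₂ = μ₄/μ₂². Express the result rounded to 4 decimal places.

μ₂² = 50.931² = 2593.96676
μ₄/μ₂² = 7860.169 / 2593.96676 = 3.03017
β₂ ≈ 3.0302

3.0302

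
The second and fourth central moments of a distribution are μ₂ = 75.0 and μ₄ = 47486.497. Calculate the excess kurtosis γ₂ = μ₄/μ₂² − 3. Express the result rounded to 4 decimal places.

μ₂² = 75.0² = 5625.00000
μ₄/μ₂² = 47486.497 / 5625.00000 = 8.44204
γ₂ = 8.44204 − 3 ≈ 5.4420

5.4420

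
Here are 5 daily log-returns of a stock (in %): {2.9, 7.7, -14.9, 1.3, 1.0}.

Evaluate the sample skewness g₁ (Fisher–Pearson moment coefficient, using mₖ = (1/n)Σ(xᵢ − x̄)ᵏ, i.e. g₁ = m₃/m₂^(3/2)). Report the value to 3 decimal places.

-1.111

x̄ = (2.9 + 7.7 - 14.9 + 1.3 + 1.0) / 5 = -0.4000
deviations (xᵢ − x̄): 3.3000, 8.1000, -14.5000, 1.7000, 1.4000
Σ(xᵢ − x̄)² = 291.6000 ⇒ m₂ = 291.6000/5 = 58.32000
Σ(xᵢ − x̄)³ = -2473.5900 ⇒ m₃ = -2473.5900/5 = -494.71800
m₂^(3/2) = 58.32000^(1.5) = 445.37545
g₁ = m₃ / m₂^(3/2) = -494.71800 / 445.37545 ≈ -1.111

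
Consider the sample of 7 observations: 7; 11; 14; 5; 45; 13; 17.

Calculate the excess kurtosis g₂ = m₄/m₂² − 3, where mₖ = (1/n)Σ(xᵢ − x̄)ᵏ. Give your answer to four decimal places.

x̄ = 16.0000
Σ(xᵢ − x̄)² = 1082.0000 ⇒ m₂ = 154.57143
Σ(xᵢ − x̄)⁴ = 729206.0000 ⇒ m₄ = 104172.28571
m₂² = 23892.32653
g₂ = m₄/m₂² − 3 = 4.36007 − 3 ≈ 1.3601

1.3601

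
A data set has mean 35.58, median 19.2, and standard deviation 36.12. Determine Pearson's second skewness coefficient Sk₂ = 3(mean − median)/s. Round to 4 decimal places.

1.3605

Sk₂ = 3(35.58 − 19.2) / 36.12 = 3 × 16.3800 / 36.12
    = 49.1400 / 36.12 ≈ 1.3605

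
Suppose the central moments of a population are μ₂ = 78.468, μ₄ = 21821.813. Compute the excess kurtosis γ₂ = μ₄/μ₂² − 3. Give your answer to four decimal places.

μ₂² = 78.468² = 6157.22702
μ₄/μ₂² = 21821.813 / 6157.22702 = 3.54410
γ₂ = 3.54410 − 3 ≈ 0.5441

0.5441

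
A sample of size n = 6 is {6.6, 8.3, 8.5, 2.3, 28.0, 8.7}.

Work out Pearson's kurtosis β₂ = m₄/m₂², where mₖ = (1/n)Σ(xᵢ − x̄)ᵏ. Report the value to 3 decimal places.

3.755

x̄ = 10.4000
Σ(xᵢ − x̄)² = 400.7200 ⇒ m₂ = 66.78667
Σ(xᵢ − x̄)⁴ = 100505.2756 ⇒ m₄ = 16750.87927
m₂² = 4460.45884
β₂ = m₄/m₂² = 16750.87927 / 4460.45884 ≈ 3.755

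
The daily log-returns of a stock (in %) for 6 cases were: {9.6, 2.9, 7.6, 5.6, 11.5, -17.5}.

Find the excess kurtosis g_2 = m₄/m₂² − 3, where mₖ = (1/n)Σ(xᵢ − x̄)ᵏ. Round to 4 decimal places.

0.6487

x̄ = 3.2833
Σ(xᵢ − x̄)² = 563.5083 ⇒ m₂ = 93.91806
Σ(xᵢ − x̄)⁴ = 193104.3198 ⇒ m₄ = 32184.05330
m₂² = 8820.60116
g_2 = m₄/m₂² − 3 = 3.64874 − 3 ≈ 0.6487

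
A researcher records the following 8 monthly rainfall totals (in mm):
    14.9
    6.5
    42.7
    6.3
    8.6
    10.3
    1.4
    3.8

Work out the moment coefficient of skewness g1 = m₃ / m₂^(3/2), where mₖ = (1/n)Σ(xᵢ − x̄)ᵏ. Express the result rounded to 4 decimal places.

x̄ = (14.9 + 6.5 + 42.7 + 6.3 + 8.6 + 10.3 + 1.4 + 3.8) / 8 = 11.8125
deviations (xᵢ − x̄): 3.0875, -5.3125, 30.8875, -5.5125, -3.2125, -1.5125, -10.4125, -8.0125
Σ(xᵢ − x̄)² = 1207.4088 ⇒ m₂ = 1207.4088/8 = 150.92609
Σ(xᵢ − x̄)³ = 27499.8832 ⇒ m₃ = 27499.8832/8 = 3437.48539
m₂^(3/2) = 150.92609^(1.5) = 1854.15697
g1 = m₃ / m₂^(3/2) = 3437.48539 / 1854.15697 ≈ 1.8539

1.8539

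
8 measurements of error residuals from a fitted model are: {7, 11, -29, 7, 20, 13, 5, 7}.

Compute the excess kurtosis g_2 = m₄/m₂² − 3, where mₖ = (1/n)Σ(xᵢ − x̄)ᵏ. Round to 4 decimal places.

2.0618

x̄ = 5.1250
Σ(xᵢ − x̄)² = 1492.8750 ⇒ m₂ = 186.60938
Σ(xᵢ − x̄)⁴ = 1410129.4629 ⇒ m₄ = 176266.18286
m₂² = 34823.05884
g_2 = m₄/m₂² − 3 = 5.06177 − 3 ≈ 2.0618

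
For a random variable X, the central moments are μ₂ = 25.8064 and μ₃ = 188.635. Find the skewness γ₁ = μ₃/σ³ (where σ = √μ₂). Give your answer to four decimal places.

1.4389

σ = √μ₂ = √25.8064 = 5.08000
σ³ = μ₂^(3/2) = 131.09651
γ₁ = μ₃/σ³ = 188.635 / 131.09651 ≈ 1.4389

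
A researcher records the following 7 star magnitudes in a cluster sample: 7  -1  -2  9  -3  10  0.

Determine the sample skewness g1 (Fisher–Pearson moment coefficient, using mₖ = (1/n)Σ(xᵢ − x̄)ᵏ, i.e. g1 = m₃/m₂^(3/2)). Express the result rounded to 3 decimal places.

0.281

x̄ = (7 - 1 - 2 + 9 - 3 + 10 + 0) / 7 = 2.8571
deviations (xᵢ − x̄): 4.1429, -3.8571, -4.8571, 6.1429, -5.8571, 7.1429, -2.8571
Σ(xᵢ − x̄)² = 186.8571 ⇒ m₂ = 186.8571/7 = 26.69388
Σ(xᵢ − x̄)³ = 271.1020 ⇒ m₃ = 271.1020/7 = 38.72886
m₂^(3/2) = 26.69388^(1.5) = 137.91690
g1 = m₃ / m₂^(3/2) = 38.72886 / 137.91690 ≈ 0.281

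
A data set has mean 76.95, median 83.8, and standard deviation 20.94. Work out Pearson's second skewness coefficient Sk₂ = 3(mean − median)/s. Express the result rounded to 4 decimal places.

Sk₂ = 3(76.95 − 83.8) / 20.94 = 3 × -6.8500 / 20.94
    = -20.5500 / 20.94 ≈ -0.9814

-0.9814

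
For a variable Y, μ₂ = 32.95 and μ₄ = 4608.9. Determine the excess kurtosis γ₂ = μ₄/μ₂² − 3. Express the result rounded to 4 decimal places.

μ₂² = 32.95² = 1085.70250
μ₄/μ₂² = 4608.9 / 1085.70250 = 4.24509
γ₂ = 4.24509 − 3 ≈ 1.2451

1.2451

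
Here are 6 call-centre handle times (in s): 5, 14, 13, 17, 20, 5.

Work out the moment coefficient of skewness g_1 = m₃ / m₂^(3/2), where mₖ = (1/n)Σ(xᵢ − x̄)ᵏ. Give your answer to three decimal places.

x̄ = (5 + 14 + 13 + 17 + 20 + 5) / 6 = 12.3333
deviations (xᵢ − x̄): -7.3333, 1.6667, 0.6667, 4.6667, 7.6667, -7.3333
Σ(xᵢ − x̄)² = 191.3333 ⇒ m₂ = 191.3333/6 = 31.88889
Σ(xᵢ − x̄)³ = -231.5556 ⇒ m₃ = -231.5556/6 = -38.59259
m₂^(3/2) = 31.88889^(1.5) = 180.07735
g_1 = m₃ / m₂^(3/2) = -38.59259 / 180.07735 ≈ -0.214

-0.214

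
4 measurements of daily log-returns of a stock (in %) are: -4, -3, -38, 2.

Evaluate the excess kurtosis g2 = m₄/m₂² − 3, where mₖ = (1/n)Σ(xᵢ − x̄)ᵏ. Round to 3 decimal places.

x̄ = -10.7500
Σ(xᵢ − x̄)² = 1010.7500 ⇒ m₂ = 252.68750
Σ(xᵢ − x̄)⁴ = 583509.0781 ⇒ m₄ = 145877.26953
m₂² = 63850.97266
g2 = m₄/m₂² − 3 = 2.28465 − 3 ≈ -0.715

-0.715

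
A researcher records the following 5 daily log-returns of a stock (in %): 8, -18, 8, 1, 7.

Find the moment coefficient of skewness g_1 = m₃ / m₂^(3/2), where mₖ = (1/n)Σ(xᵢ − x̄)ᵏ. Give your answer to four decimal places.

-1.2706

x̄ = (8 - 18 + 8 + 1 + 7) / 5 = 1.2000
deviations (xᵢ − x̄): 6.8000, -19.2000, 6.8000, -0.2000, 5.8000
Σ(xᵢ − x̄)² = 494.8000 ⇒ m₂ = 494.8000/5 = 98.96000
Σ(xᵢ − x̄)³ = -6253.9200 ⇒ m₃ = -6253.9200/5 = -1250.78400
m₂^(3/2) = 98.96000^(1.5) = 984.44063
g_1 = m₃ / m₂^(3/2) = -1250.78400 / 984.44063 ≈ -1.2706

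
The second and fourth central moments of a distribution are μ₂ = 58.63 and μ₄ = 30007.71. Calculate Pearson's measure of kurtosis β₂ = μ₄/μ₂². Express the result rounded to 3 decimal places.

μ₂² = 58.63² = 3437.47690
μ₄/μ₂² = 30007.71 / 3437.47690 = 8.72957
β₂ ≈ 8.730

8.730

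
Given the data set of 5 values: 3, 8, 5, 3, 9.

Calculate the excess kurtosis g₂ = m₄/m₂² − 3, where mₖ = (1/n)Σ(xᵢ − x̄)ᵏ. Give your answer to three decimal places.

-1.673

x̄ = 5.6000
Σ(xᵢ − x̄)² = 31.2000 ⇒ m₂ = 6.24000
Σ(xᵢ − x̄)⁴ = 258.3360 ⇒ m₄ = 51.66720
m₂² = 38.93760
g₂ = m₄/m₂² − 3 = 1.32692 − 3 ≈ -1.673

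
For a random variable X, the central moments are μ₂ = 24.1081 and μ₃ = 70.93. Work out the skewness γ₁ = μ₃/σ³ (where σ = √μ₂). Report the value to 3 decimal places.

0.599

σ = √μ₂ = √24.1081 = 4.91000
σ³ = μ₂^(3/2) = 118.37077
γ₁ = μ₃/σ³ = 70.93 / 118.37077 ≈ 0.599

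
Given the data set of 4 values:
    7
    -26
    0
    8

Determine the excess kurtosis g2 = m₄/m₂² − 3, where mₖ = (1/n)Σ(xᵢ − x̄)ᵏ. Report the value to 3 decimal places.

x̄ = -2.7500
Σ(xᵢ − x̄)² = 758.7500 ⇒ m₂ = 189.68750
Σ(xᵢ − x̄)⁴ = 314656.5781 ⇒ m₄ = 78664.14453
m₂² = 35981.34766
g2 = m₄/m₂² − 3 = 2.18625 − 3 ≈ -0.814

-0.814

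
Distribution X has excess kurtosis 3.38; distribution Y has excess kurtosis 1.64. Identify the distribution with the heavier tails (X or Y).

Higher excess kurtosis ⇒ heavier tails relative to the normal distribution.
3.38 vs 1.64: the larger is 3.38, so X has heavier tails.

X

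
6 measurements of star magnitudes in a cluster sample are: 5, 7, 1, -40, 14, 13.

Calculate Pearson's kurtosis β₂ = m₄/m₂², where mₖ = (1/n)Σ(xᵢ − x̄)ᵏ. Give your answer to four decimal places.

3.7918

x̄ = 0.0000
Σ(xᵢ − x̄)² = 2040.0000 ⇒ m₂ = 340.00000
Σ(xᵢ − x̄)⁴ = 2630004.0000 ⇒ m₄ = 438334.00000
m₂² = 115600.00000
β₂ = m₄/m₂² = 438334.00000 / 115600.00000 ≈ 3.7918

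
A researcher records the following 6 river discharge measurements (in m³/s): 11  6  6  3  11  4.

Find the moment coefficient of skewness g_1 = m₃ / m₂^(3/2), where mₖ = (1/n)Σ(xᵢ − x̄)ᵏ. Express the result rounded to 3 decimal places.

x̄ = (11 + 6 + 6 + 3 + 11 + 4) / 6 = 6.8333
deviations (xᵢ − x̄): 4.1667, -0.8333, -0.8333, -3.8333, 4.1667, -2.8333
Σ(xᵢ − x̄)² = 58.8333 ⇒ m₂ = 58.8333/6 = 9.80556
Σ(xᵢ − x̄)³ = 64.4444 ⇒ m₃ = 64.4444/6 = 10.74074
m₂^(3/2) = 9.80556^(1.5) = 30.70494
g_1 = m₃ / m₂^(3/2) = 10.74074 / 30.70494 ≈ 0.350

0.350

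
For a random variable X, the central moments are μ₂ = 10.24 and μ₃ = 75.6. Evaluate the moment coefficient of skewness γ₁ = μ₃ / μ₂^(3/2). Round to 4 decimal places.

2.3071

σ = √μ₂ = √10.24 = 3.20000
σ³ = μ₂^(3/2) = 32.76800
γ₁ = μ₃/σ³ = 75.6 / 32.76800 ≈ 2.3071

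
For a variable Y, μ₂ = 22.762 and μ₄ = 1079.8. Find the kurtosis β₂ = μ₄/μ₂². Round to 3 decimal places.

2.084

μ₂² = 22.762² = 518.10864
μ₄/μ₂² = 1079.8 / 518.10864 = 2.08412
β₂ ≈ 2.084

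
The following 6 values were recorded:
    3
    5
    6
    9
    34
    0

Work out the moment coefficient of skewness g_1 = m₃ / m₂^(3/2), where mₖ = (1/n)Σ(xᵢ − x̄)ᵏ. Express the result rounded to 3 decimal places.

1.554

x̄ = (3 + 5 + 6 + 9 + 34 + 0) / 6 = 9.5000
deviations (xᵢ − x̄): -6.5000, -4.5000, -3.5000, -0.5000, 24.5000, -9.5000
Σ(xᵢ − x̄)² = 765.5000 ⇒ m₂ = 765.5000/6 = 127.58333
Σ(xᵢ − x̄)³ = 13440.0000 ⇒ m₃ = 13440.0000/6 = 2240.00000
m₂^(3/2) = 127.58333^(1.5) = 1441.08938
g_1 = m₃ / m₂^(3/2) = 2240.00000 / 1441.08938 ≈ 1.554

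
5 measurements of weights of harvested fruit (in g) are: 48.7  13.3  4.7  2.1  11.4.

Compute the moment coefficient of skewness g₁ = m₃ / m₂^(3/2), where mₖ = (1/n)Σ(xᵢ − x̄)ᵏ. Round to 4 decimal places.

x̄ = (48.7 + 13.3 + 4.7 + 2.1 + 11.4) / 5 = 16.0400
deviations (xᵢ − x̄): 32.6600, -2.7400, -11.3400, -13.9400, -4.6400
Σ(xᵢ − x̄)² = 1418.6320 ⇒ m₂ = 1418.6320/5 = 283.72640
Σ(xᵢ − x̄)³ = 30550.0118 ⇒ m₃ = 30550.0118/5 = 6110.00237
m₂^(3/2) = 283.72640^(1.5) = 4779.13855
g₁ = m₃ / m₂^(3/2) = 6110.00237 / 4779.13855 ≈ 1.2785

1.2785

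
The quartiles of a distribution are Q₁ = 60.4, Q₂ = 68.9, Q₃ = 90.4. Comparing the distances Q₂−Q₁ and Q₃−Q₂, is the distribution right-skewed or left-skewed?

right-skewed

Q₂ − Q₁ = 8.5;  Q₃ − Q₂ = 21.5
Q₃ − Q₂ > Q₂ − Q₁ ⇒ the upper half is more spread out ⇒ right-skewed.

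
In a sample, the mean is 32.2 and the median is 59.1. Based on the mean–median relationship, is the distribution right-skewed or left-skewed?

mean − median = 32.2 − 59.1 = -26.9
mean < median ⇒ the longer tail is on the left ⇒ left-skewed (negatively skewed).

left-skewed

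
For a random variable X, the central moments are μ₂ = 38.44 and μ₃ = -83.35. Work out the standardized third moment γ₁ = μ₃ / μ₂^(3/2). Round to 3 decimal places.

-0.350

σ = √μ₂ = √38.44 = 6.20000
σ³ = μ₂^(3/2) = 238.32800
γ₁ = μ₃/σ³ = -83.35 / 238.32800 ≈ -0.350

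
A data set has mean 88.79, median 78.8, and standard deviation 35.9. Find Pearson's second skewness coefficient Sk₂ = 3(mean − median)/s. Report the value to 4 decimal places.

Sk₂ = 3(88.79 − 78.8) / 35.9 = 3 × 9.9900 / 35.9
    = 29.9700 / 35.9 ≈ 0.8348

0.8348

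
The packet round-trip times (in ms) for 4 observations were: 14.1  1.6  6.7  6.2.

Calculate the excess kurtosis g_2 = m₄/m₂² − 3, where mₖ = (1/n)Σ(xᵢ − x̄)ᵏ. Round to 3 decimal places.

x̄ = 7.1500
Σ(xᵢ − x̄)² = 80.2100 ⇒ m₂ = 20.05250
Σ(xᵢ − x̄)⁴ = 3282.7810 ⇒ m₄ = 820.69526
m₂² = 402.10276
g_2 = m₄/m₂² − 3 = 2.04101 − 3 ≈ -0.959

-0.959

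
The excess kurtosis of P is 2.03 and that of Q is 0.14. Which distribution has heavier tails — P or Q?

Higher excess kurtosis ⇒ heavier tails relative to the normal distribution.
2.03 vs 0.14: the larger is 2.03, so P has heavier tails.

P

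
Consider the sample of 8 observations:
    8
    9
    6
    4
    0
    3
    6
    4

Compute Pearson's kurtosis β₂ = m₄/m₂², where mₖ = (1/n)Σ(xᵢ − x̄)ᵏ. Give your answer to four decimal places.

2.3353

x̄ = 5.0000
Σ(xᵢ − x̄)² = 58.0000 ⇒ m₂ = 7.25000
Σ(xᵢ − x̄)⁴ = 982.0000 ⇒ m₄ = 122.75000
m₂² = 52.56250
β₂ = m₄/m₂² = 122.75000 / 52.56250 ≈ 2.3353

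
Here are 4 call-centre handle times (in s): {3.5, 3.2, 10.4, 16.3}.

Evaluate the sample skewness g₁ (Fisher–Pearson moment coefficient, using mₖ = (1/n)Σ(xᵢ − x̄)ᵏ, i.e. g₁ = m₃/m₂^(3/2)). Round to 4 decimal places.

x̄ = (3.5 + 3.2 + 10.4 + 16.3) / 4 = 8.3500
deviations (xᵢ − x̄): -4.8500, -5.1500, 2.0500, 7.9500
Σ(xᵢ − x̄)² = 117.4500 ⇒ m₂ = 117.4500/4 = 29.36250
Σ(xᵢ − x̄)³ = 260.4000 ⇒ m₃ = 260.4000/4 = 65.10000
m₂^(3/2) = 29.36250^(1.5) = 159.10709
g₁ = m₃ / m₂^(3/2) = 65.10000 / 159.10709 ≈ 0.4092

0.4092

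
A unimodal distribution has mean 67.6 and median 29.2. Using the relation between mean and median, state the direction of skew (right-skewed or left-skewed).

mean − median = 67.6 − 29.2 = 38.4
mean > median ⇒ the longer tail is on the right ⇒ right-skewed (positively skewed).

right-skewed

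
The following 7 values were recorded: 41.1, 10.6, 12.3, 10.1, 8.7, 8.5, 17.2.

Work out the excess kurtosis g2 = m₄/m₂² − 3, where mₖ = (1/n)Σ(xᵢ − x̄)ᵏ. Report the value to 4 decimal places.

1.5690

x̄ = 15.5000
Σ(xᵢ − x̄)² = 816.9000 ⇒ m₂ = 116.70000
Σ(xᵢ − x̄)⁴ = 435575.8626 ⇒ m₄ = 62225.12323
m₂² = 13618.89000
g2 = m₄/m₂² − 3 = 4.56903 − 3 ≈ 1.5690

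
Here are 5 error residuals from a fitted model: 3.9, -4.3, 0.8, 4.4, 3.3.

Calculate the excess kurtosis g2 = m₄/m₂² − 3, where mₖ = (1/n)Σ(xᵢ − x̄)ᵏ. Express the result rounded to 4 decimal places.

x̄ = 1.6200
Σ(xᵢ − x̄)² = 51.4680 ⇒ m₂ = 10.29360
Σ(xᵢ − x̄)⁴ = 1323.4197 ⇒ m₄ = 264.68395
m₂² = 105.95820
g2 = m₄/m₂² − 3 = 2.49800 − 3 ≈ -0.5020

-0.5020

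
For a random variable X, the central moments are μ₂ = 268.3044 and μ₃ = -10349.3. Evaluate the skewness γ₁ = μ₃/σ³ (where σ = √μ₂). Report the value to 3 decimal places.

-2.355

σ = √μ₂ = √268.3044 = 16.38000
σ³ = μ₂^(3/2) = 4394.82607
γ₁ = μ₃/σ³ = -10349.3 / 4394.82607 ≈ -2.355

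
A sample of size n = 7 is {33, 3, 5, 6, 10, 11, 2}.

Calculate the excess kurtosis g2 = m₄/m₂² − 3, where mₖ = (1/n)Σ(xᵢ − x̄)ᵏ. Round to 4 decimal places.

x̄ = 10.0000
Σ(xᵢ − x̄)² = 684.0000 ⇒ m₂ = 97.71429
Σ(xᵢ − x̄)⁴ = 287220.0000 ⇒ m₄ = 41031.42857
m₂² = 9548.08163
g2 = m₄/m₂² − 3 = 4.29735 − 3 ≈ 1.2973

1.2973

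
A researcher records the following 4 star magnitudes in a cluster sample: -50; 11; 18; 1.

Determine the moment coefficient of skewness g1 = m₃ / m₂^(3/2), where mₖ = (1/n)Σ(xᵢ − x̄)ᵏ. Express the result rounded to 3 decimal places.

x̄ = (-50 + 11 + 18 + 1) / 4 = -5.0000
deviations (xᵢ − x̄): -45.0000, 16.0000, 23.0000, 6.0000
Σ(xᵢ − x̄)² = 2846.0000 ⇒ m₂ = 2846.0000/4 = 711.50000
Σ(xᵢ − x̄)³ = -74646.0000 ⇒ m₃ = -74646.0000/4 = -18661.50000
m₂^(3/2) = 711.50000^(1.5) = 18978.52065
g1 = m₃ / m₂^(3/2) = -18661.50000 / 18978.52065 ≈ -0.983

-0.983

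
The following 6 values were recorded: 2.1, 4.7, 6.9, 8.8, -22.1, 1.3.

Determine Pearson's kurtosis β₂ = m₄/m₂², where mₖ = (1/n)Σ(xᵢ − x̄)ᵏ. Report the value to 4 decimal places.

3.7741

x̄ = 0.2833
Σ(xᵢ − x̄)² = 641.1683 ⇒ m₂ = 106.86139
Σ(xᵢ − x̄)⁴ = 258584.9570 ⇒ m₄ = 43097.49284
m₂² = 11419.35644
β₂ = m₄/m₂² = 43097.49284 / 11419.35644 ≈ 3.7741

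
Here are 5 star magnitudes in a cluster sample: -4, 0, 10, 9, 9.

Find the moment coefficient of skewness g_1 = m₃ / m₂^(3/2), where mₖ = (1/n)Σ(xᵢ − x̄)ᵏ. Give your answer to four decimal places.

-0.5418

x̄ = (-4 + 0 + 10 + 9 + 9) / 5 = 4.8000
deviations (xᵢ − x̄): -8.8000, -4.8000, 5.2000, 4.2000, 4.2000
Σ(xᵢ − x̄)² = 162.8000 ⇒ m₂ = 162.8000/5 = 32.56000
Σ(xᵢ − x̄)³ = -503.2800 ⇒ m₃ = -503.2800/5 = -100.65600
m₂^(3/2) = 32.56000^(1.5) = 185.79182
g_1 = m₃ / m₂^(3/2) = -100.65600 / 185.79182 ≈ -0.5418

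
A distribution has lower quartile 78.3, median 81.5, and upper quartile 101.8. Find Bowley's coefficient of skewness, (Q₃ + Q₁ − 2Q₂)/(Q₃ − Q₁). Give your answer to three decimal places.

0.728

numerator: Q₃ + Q₁ − 2Q₂ = 101.8 + 78.3 − 2×81.5 = 17.1000
denominator: Q₃ − Q₁ = 101.8 − 78.3 = 23.5000
Bowley skewness = 17.1000 / 23.5000 ≈ 0.728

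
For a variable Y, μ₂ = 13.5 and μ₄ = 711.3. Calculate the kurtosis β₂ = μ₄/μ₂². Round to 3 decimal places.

3.903

μ₂² = 13.5² = 182.25000
μ₄/μ₂² = 711.3 / 182.25000 = 3.90288
β₂ ≈ 3.903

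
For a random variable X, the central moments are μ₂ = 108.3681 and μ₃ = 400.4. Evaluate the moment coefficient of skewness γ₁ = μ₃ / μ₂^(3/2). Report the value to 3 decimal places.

σ = √μ₂ = √108.3681 = 10.41000
σ³ = μ₂^(3/2) = 1128.11192
γ₁ = μ₃/σ³ = 400.4 / 1128.11192 ≈ 0.355

0.355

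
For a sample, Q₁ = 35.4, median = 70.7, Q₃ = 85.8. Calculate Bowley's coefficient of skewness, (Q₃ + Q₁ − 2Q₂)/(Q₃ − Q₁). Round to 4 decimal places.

numerator: Q₃ + Q₁ − 2Q₂ = 85.8 + 35.4 − 2×70.7 = -20.2000
denominator: Q₃ − Q₁ = 85.8 − 35.4 = 50.4000
Bowley skewness = -20.2000 / 50.4000 ≈ -0.4008

-0.4008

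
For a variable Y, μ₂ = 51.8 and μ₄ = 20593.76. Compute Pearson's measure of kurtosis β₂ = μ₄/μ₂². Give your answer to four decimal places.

7.6750

μ₂² = 51.8² = 2683.24000
μ₄/μ₂² = 20593.76 / 2683.24000 = 7.67496
β₂ ≈ 7.6750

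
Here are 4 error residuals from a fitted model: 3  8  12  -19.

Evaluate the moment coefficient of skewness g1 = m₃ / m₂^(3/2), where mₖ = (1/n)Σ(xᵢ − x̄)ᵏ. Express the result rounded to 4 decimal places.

-0.9188

x̄ = (3 + 8 + 12 - 19) / 4 = 1.0000
deviations (xᵢ − x̄): 2.0000, 7.0000, 11.0000, -20.0000
Σ(xᵢ − x̄)² = 574.0000 ⇒ m₂ = 574.0000/4 = 143.50000
Σ(xᵢ − x̄)³ = -6318.0000 ⇒ m₃ = -6318.0000/4 = -1579.50000
m₂^(3/2) = 143.50000^(1.5) = 1719.00782
g1 = m₃ / m₂^(3/2) = -1579.50000 / 1719.00782 ≈ -0.9188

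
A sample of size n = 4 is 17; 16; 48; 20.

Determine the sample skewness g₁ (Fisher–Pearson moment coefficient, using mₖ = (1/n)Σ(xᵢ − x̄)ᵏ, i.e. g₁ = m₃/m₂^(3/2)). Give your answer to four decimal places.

1.1128

x̄ = (17 + 16 + 48 + 20) / 4 = 25.2500
deviations (xᵢ − x̄): -8.2500, -9.2500, 22.7500, -5.2500
Σ(xᵢ − x̄)² = 698.7500 ⇒ m₂ = 698.7500/4 = 174.68750
Σ(xᵢ − x̄)³ = 10276.8750 ⇒ m₃ = 10276.8750/4 = 2569.21875
m₂^(3/2) = 174.68750^(1.5) = 2308.83419
g₁ = m₃ / m₂^(3/2) = 2569.21875 / 2308.83419 ≈ 1.1128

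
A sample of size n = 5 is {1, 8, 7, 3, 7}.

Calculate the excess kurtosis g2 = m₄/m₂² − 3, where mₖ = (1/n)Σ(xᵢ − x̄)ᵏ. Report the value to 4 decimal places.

-1.4602

x̄ = 5.2000
Σ(xᵢ − x̄)² = 36.8000 ⇒ m₂ = 7.36000
Σ(xᵢ − x̄)⁴ = 417.0560 ⇒ m₄ = 83.41120
m₂² = 54.16960
g2 = m₄/m₂² − 3 = 1.53982 − 3 ≈ -1.4602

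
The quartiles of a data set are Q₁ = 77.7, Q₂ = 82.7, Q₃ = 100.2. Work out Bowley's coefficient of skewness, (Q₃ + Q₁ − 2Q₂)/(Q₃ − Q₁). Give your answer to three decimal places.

numerator: Q₃ + Q₁ − 2Q₂ = 100.2 + 77.7 − 2×82.7 = 12.5000
denominator: Q₃ − Q₁ = 100.2 − 77.7 = 22.5000
Bowley skewness = 12.5000 / 22.5000 ≈ 0.556

0.556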